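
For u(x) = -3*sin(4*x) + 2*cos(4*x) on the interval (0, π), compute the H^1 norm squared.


||u||_{H^1(0,π)}^2 = 221*π/2

u'(x) = -8*sin(4*x) - 12*cos(4*x).
Expand u² and (u')² and integrate term by term on (0, π), using: for integers n ≥ 1, ∫_0^π sin²(nx) dx = ∫_0^π cos²(nx) dx = π/2; for n ≠ n', ∫_0^π sin(nx)sin(n'x) dx = ∫_0^π cos(nx)cos(n'x) dx = 0; and by product-to-sum, ∫_0^π sin(nx)cos(n'x) dx = ½∫_0^π [sin((n+n')x) + sin((n−n')x)] dx, which is 0 when n+n' is even and 2n/(n²−n'²) when n+n' is odd (it need not vanish on (0, π)).
  u² squared terms: (-3)²·∫sin(4x)² dx = 9·π/2 = 9*π/2;  (2)²·∫cos(4x)² dx = 4·π/2 = 2*π.
  u² cross terms: 2·(-3)·(2)·∫sin(4x)·cos(4x) dx = -12·(0) = 0.
  So ∫_0^π u² dx = 9*π/2 + 2*π + 0 = 13*π/2.
  (u')² squared terms: (-12)²·∫cos(4x)² dx = 144·π/2 = 72*π;  (-8)²·∫sin(4x)² dx = 64·π/2 = 32*π.
  (u')² cross terms: 2·(-12)·(-8)·∫cos(4x)·sin(4x) dx = 192·(0) = 0.
  So ∫_0^π (u')² dx = 72*π + 32*π + 0 = 104*π.
||u||_{H^1}^2 = (13*π/2) + (104*π) = 221*π/2.


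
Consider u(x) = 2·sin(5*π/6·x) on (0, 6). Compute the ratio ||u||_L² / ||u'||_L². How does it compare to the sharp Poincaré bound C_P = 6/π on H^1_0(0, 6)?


||u||_L² / ||u'||_L² = 6/(5*π) < C_P = 6/π.

u(x) = 2·sin(5*π/6·x), so u'(x) = 5*π*cos(5*π*x/6)/3.
Writing u(x) = A·sin(kπx/L) with A = 2 and k = 5, use ∫_0^L sin²(kπx/L) dx = L/2 and ∫_0^L cos²(kπx/L) dx = L/2.
u² = 4·sin²(5*π/6·x) and (u')² = 25*π^2/9·cos²(5*π/6·x), and each of sin², cos² integrates to L/2 = 3 over (0, 6).
∫_0^6 u² dx = 12, so ||u||_L² = 2*sqrt(3).
∫_0^6 (u')² dx = 25*π^2/3, so ||u'||_L² = 5*sqrt(3)*π/3.
Ratio ||u||_L² / ||u'||_L² = 6/(5*π).
Sharp Poincaré constant on H^1_0(0, 6) is C_P = L/π = 6/π, achieved by sin(π/6·x).
This is the k = 5 harmonic; the ratio L/(kπ) is strictly less than C_P = L/π, consistent with the sharp inequality ||u||_L² ≤ C_P ||u'||_L².


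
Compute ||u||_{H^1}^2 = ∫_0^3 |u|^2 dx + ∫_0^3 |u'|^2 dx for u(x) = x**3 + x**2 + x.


||u||_{H^1}^2 = 107949/70

The H^1 norm (squared) on an interval (0, L) is
  ||u||_{H^1}^2 = ∫_0^L u(x)^2 dx + ∫_0^L u'(x)^2 dx.
Compute u'(x) = 3*x**2 + 2*x + 1.
Then u(x)^2 = x**6 + 2*x**5 + 3*x**4 + 2*x**3 + x**2 and u'(x)^2 = 9*x**4 + 12*x**3 + 10*x**2 + 4*x + 1.
Integrate each monomial from 0 to 3 using ∫_0^3 c·x^n dx = c·3^(n+1)/(n+1):
  ∫_0^3 u(x)^2 dx = ∫_0^3 (x^6 + 2*x^5 + 3*x^4 + 2*x^3 + x^2) dx. Term by term:
    ∫_0^3 x^6 dx = 2187/7;  ∫_0^3 2*x^5 dx = 243;  ∫_0^3 3*x^4 dx = 729/5;
    ∫_0^3 2*x^3 dx = 81/2;  ∫_0^3 x^2 dx = 9.
  Sum: 2187/7 + 243 + 729/5 + 81/2 + 9 = 52551/70.
  ∫_0^3 u'(x)^2 dx = ∫_0^3 (9*x^4 + 12*x^3 + 10*x^2 + 4*x + 1) dx. Term by term:
    ∫_0^3 9*x^4 dx = 2187/5;  ∫_0^3 12*x^3 dx = 243;  ∫_0^3 10*x^2 dx = 90;
    ∫_0^3 4*x dx = 18;  ∫_0^3 1 dx = 3.
  Sum: 2187/5 + 243 + 90 + 18 + 3 = 3957/5.
Adding: ||u||_{H^1}^2 = 52551/70 + 3957/5 = 107949/70.


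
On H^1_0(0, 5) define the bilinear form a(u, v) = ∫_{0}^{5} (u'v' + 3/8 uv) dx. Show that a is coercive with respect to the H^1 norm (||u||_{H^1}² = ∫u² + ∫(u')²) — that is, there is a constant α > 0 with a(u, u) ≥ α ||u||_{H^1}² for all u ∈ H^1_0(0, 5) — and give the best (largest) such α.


α = (75/8 + π^2)/(π^2 + 25)

Coercivity of a(·,·) on H^1_0(0, 5) means a(u, u) ≥ α ||u||_{H^1}² for every u ∈ H^1_0.
The interval has length L = 5, and Poincaré/coercivity depend only on L. Here a(u, u) = ∫(u')² + (3/8)·∫u².
Here 0 < c = 3/8 < 1. The condition a(u,u) ≥ α||u||_{H^1}² reads (1−α)∫(u')² ≥ (α−c)∫u². Any admissible α is ≤ 1 (rapidly oscillating u have ∫u²/∫(u')² → 0), and α = 1 would force 0 ≥ (1−c)∫u², impossible since c < 1; so 1−α > 0. By the sharp Poincaré inequality on H^1_0 of an interval of length L, ∫(u')² ≥ (π/L)²∫u² with equality for the first sine mode sin(π(x−x₀)/L) (x₀ the left endpoint), so the inequality holds for all u iff (1−α)(π/L)² ≥ α − c, i.e. α ≤ ((π/L)² + c)/((π/L)² + 1) = (1 + c(L/π)²)/(1 + (L/π)²). With (π/L)² = π^2/25 and c = 3/8, the largest admissible constant is α = ((π/L)² + c)/((π/L)² + 1).
Simplifying, α = (75/8 + π^2)/(π^2 + 25).


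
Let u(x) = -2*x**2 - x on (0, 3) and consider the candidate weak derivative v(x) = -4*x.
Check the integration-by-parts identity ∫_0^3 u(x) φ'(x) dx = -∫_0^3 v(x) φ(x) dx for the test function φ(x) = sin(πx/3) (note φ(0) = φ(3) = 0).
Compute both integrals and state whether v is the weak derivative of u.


LHS = 42/π, RHS = 36/π. No, v is not the weak derivative of u.

u(x) = -2*x**2 - x, classical derivative u'(x) = -4*x - 1.
φ(x) = sin(πx/3), so φ'(x) = π*cos(π*x/3)/3.
Note φ(0) = φ(3) = 0, so the boundary term u·φ vanishes.
LHS = ∫_0^3 u(x) φ'(x) dx = ∫_0^3 (-2*π*x^2*cos(π*x/3)/3 - π*x*cos(π*x/3)/3) dx. Term by term:
  ∫_0^3 -2*π*x^2*cos(π*x/3)/3 dx = 36/π;  ∫_0^3 -π*x*cos(π*x/3)/3 dx = 6/π.
Sum: 36/π + 6/π = 42/π.
So LHS = 42/π.
∫_0^3 v(x) φ(x) dx = ∫_0^3 (-4*x*sin(π*x/3)) dx. Term by term:
  ∫_0^3 -4*x*sin(π*x/3) dx = -36/π.
So RHS = -∫_0^3 v(x) φ(x) dx = 36/π.
LHS − RHS = 6/π ≠ 0, so the identity fails.
(For a valid weak derivative the identity must hold for EVERY test function, in particular this one. The failure shows v is NOT the weak derivative of u.)
Correct weak derivative would be u'(x) = -4*x - 1.


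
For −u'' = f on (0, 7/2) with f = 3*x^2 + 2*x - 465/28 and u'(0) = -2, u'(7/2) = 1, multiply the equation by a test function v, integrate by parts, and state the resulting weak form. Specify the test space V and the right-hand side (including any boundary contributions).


V = H^1(0, 7/2) (v unrestricted at boundary; u is determined up to an additive constant); weak form: ∫_0^7/2 u'v' dx = ∫_0^7/2 (3*x^2 + 2*x - 465/28) v dx + v(7/2) + 2·v(0) for all v ∈ V.

Multiply both sides by a test function v and integrate from 0 to 7/2:
  ∫_0^7/2 −u''(x) v(x) dx = ∫_0^7/2 f(x) v(x) dx.
Integrate the LHS by parts once:
  ∫_0^7/2 −u'' v dx = −[u'(x) v(x)]_0^7/2 + ∫_0^7/2 u'(x) v'(x) dx.
Thus ∫_0^7/2 u'(x) v'(x) dx = ∫_0^7/2 f(x) v(x) dx + [u'(x) v(x)]_0^7/2.
Choose V so that boundary terms are either known or forced to vanish.
u has inhomogeneous Neumann u'(0) = -2, u'(7/2) = 1. [u' v]_0^7/2 = (1)·v(7/2) − (-2)·v(0) = v(7/2) + 2·v(0). Take V = H^1(0, 7/2); boundary term becomes part of RHS.
Weak formulation: find u (satisfying any essential BC) such that ∫_0^7/2 u'(x) v'(x) dx = ∫_0^7/2 f v dx + v(7/2) + 2·v(0) for all v ∈ V (Neumann data are natural BCs: they enter the RHS as boundary terms).
Substituting f(x) = 3*x^2 + 2*x - 465/28, the right-hand side is ∫_0^7/2 (3*x^2 + 2*x - 465/28) v dx + v(7/2) + 2·v(0).
Compatibility check (pure Neumann): taking v ≡ 1 ∈ V gives 0 = ∫_0^7/2 f dx + (1) − (-2), i.e. ∫_0^7/2 f dx must equal u'(0) − u'(7/2) = -3. Indeed ∫_0^7/2 (3*x^2 + 2*x - 465/28) dx = -3, so the data are compatible. The solution is then unique only up to an additive constant (fix it e.g. by requiring ∫_0^7/2 u dx = 0).


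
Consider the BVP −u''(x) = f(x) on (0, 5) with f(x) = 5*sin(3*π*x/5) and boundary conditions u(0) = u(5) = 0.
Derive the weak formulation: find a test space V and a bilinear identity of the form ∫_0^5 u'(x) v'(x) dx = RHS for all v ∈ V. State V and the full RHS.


V = H^1_0(0, 5) (so v(0) = v(5) = 0); weak form: ∫_0^5 u'v' dx = ∫_0^5 (5*sin(3*π*x/5)) v dx for all v ∈ V.

Multiply both sides by a test function v and integrate from 0 to 5:
  ∫_0^5 −u''(x) v(x) dx = ∫_0^5 f(x) v(x) dx.
Integrate the LHS by parts once:
  ∫_0^5 −u'' v dx = −[u'(x) v(x)]_0^5 + ∫_0^5 u'(x) v'(x) dx.
Thus ∫_0^5 u'(x) v'(x) dx = ∫_0^5 f(x) v(x) dx + [u'(x) v(x)]_0^5.
Choose V so that boundary terms are either known or forced to vanish.
u is Dirichlet: u(0) = u(5) = 0. Let V = H^1_0(0, 5); then v(0) = v(5) = 0, and [u' v]_0^5 = 0.
Weak formulation: find u (satisfying any essential BC) such that ∫_0^5 u'(x) v'(x) dx = ∫_0^5 f v dx for all v ∈ V.
Substituting f(x) = 5*sin(3*π*x/5), the right-hand side is ∫_0^5 (5*sin(3*π*x/5)) v dx.


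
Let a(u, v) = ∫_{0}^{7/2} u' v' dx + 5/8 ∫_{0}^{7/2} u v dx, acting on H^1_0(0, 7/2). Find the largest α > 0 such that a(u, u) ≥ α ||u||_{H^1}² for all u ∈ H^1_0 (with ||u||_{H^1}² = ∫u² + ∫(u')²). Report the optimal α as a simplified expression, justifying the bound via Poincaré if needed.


α = (245 + 32*π^2)/(8*(4*π^2 + 49))

Coercivity of a(·,·) on H^1_0(0, 7/2) means a(u, u) ≥ α ||u||_{H^1}² for every u ∈ H^1_0.
The interval has length L = 7/2, and Poincaré/coercivity depend only on L. Here a(u, u) = ∫(u')² + (5/8)·∫u².
Here 0 < c = 5/8 < 1. The condition a(u,u) ≥ α||u||_{H^1}² reads (1−α)∫(u')² ≥ (α−c)∫u². Any admissible α is ≤ 1 (rapidly oscillating u have ∫u²/∫(u')² → 0), and α = 1 would force 0 ≥ (1−c)∫u², impossible since c < 1; so 1−α > 0. By the sharp Poincaré inequality on H^1_0 of an interval of length L, ∫(u')² ≥ (π/L)²∫u² with equality for the first sine mode sin(π(x−x₀)/L) (x₀ the left endpoint), so the inequality holds for all u iff (1−α)(π/L)² ≥ α − c, i.e. α ≤ ((π/L)² + c)/((π/L)² + 1) = (1 + c(L/π)²)/(1 + (L/π)²). With (π/L)² = 4*π^2/49 and c = 5/8, the largest admissible constant is α = ((π/L)² + c)/((π/L)² + 1).
Simplifying, α = (245 + 32*π^2)/(8*(4*π^2 + 49)).


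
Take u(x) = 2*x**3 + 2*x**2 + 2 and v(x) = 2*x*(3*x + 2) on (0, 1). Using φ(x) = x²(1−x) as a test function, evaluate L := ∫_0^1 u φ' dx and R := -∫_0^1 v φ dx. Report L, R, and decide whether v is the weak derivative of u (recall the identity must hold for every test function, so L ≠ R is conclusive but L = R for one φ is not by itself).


LHS = -2/5, RHS = -2/5. Yes, v = u' weakly.

u(x) = 2*x**3 + 2*x**2 + 2, classical derivative u'(x) = 6*x**2 + 4*x.
φ(x) = x²(1−x), so φ'(x) = x*(2 - 3*x).
Note φ(0) = φ(1) = 0, so the boundary term u·φ vanishes.
LHS = ∫_0^1 u(x) φ'(x) dx = ∫_0^1 (-6*x^5 - 2*x^4 + 4*x^3 - 6*x^2 + 4*x) dx. Term by term:
  ∫_0^1 -6*x^5 dx = -1;  ∫_0^1 -2*x^4 dx = -2/5;  ∫_0^1 4*x^3 dx = 1;
  ∫_0^1 -6*x^2 dx = -2;  ∫_0^1 4*x dx = 2.
Sum: -1 − 2/5 + 1 − 2 + 2 = -2/5.
So LHS = -2/5.
∫_0^1 v(x) φ(x) dx = ∫_0^1 (-6*x^5 + 2*x^4 + 4*x^3) dx. Term by term:
  ∫_0^1 -6*x^5 dx = -1;  ∫_0^1 2*x^4 dx = 2/5;  ∫_0^1 4*x^3 dx = 1.
Sum: -1 + 2/5 + 1 = 2/5.
So RHS = -∫_0^1 v(x) φ(x) dx = -2/5.
LHS = RHS, so the identity holds for this test φ.
Moreover u is smooth here and v(x) = u'(x) = 6*x**2 + 4*x pointwise, so the identity holds for every test function. Hence v is the weak derivative of u.


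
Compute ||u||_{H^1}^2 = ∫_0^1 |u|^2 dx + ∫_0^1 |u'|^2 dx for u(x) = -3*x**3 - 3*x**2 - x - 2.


||u||_{H^1}^2 = 18967/210

The H^1 norm (squared) on an interval (0, L) is
  ||u||_{H^1}^2 = ∫_0^L u(x)^2 dx + ∫_0^L u'(x)^2 dx.
Compute u'(x) = -9*x**2 - 6*x - 1.
Then u(x)^2 = 9*x**6 + 18*x**5 + 15*x**4 + 18*x**3 + 13*x**2 + 4*x + 4 and u'(x)^2 = 81*x**4 + 108*x**3 + 54*x**2 + 12*x + 1.
Integrate each monomial from 0 to 1 using ∫_0^1 c·x^n dx = c·1^(n+1)/(n+1):
  ∫_0^1 u(x)^2 dx = ∫_0^1 (9*x^6 + 18*x^5 + 15*x^4 + 18*x^3 + 13*x^2 + 4*x + 4) dx. Term by term:
    ∫_0^1 9*x^6 dx = 9/7;  ∫_0^1 18*x^5 dx = 3;  ∫_0^1 15*x^4 dx = 3;
    ∫_0^1 18*x^3 dx = 9/2;  ∫_0^1 13*x^2 dx = 13/3;  ∫_0^1 4*x dx = 2;
    ∫_0^1 4 dx = 4.
  Sum: 9/7 + 3 + 3 + 9/2 + 13/3 + 2 + 4 = 929/42.
  ∫_0^1 u'(x)^2 dx = ∫_0^1 (81*x^4 + 108*x^3 + 54*x^2 + 12*x + 1) dx. Term by term:
    ∫_0^1 81*x^4 dx = 81/5;  ∫_0^1 108*x^3 dx = 27;  ∫_0^1 54*x^2 dx = 18;
    ∫_0^1 12*x dx = 6;  ∫_0^1 1 dx = 1.
  Sum: 81/5 + 27 + 18 + 6 + 1 = 341/5.
Adding: ||u||_{H^1}^2 = 929/42 + 341/5 = 18967/210.


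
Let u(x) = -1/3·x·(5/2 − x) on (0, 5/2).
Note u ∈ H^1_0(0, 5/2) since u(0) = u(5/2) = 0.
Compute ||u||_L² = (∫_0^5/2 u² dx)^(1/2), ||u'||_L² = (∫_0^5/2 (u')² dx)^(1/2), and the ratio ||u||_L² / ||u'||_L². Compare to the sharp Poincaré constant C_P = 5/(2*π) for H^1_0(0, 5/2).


||u||_L² / ||u'||_L² = sqrt(10)/4 < C_P = 5/(2*π).

u(x) = -1/3·x·(5/2 − x), so u'(x) = 2*x/3 - 5/6.
u(x) = -1/3·x·(5/2 − x) vanishes at x = 0 and x = 5/2, so u ∈ H^1_0(0, 5/2). Differentiate via the product rule and integrate the resulting polynomials term by term.
  ∫_0^5/2 u² dx = ∫_0^5/2 (x^4/9 - 5*x^3/9 + 25*x^2/36) dx. Term by term:
    ∫_0^5/2 x^4/9 dx = 625/288;  ∫_0^5/2 -5*x^3/9 dx = -3125/576;  ∫_0^5/2 25*x^2/36 dx = 3125/864.
  Sum: 625/288 − 3125/576 + 3125/864 = 625/1728.
  ∫_0^5/2 (u')² dx = ∫_0^5/2 (4*x^2/9 - 10*x/9 + 25/36) dx. Term by term:
    ∫_0^5/2 4*x^2/9 dx = 125/54;  ∫_0^5/2 -10*x/9 dx = -125/36;  ∫_0^5/2 25/36 dx = 125/72.
  Sum: 125/54 − 125/36 + 125/72 = 125/216.
∫_0^5/2 u² dx = 625/1728, so ||u||_L² = 25*sqrt(3)/72.
∫_0^5/2 (u')² dx = 125/216, so ||u'||_L² = 5*sqrt(30)/36.
Ratio ||u||_L² / ||u'||_L² = sqrt(10)/4.
Sharp Poincaré constant on H^1_0(0, 5/2) is C_P = L/π = 5/(2*π), achieved by sin(2*π/5·x).
A polynomial bump cannot attain the sharp Poincaré constant (only the first sine eigenfunction does), so the ratio is strictly less than C_P, consistent with ||u||_L² ≤ C_P ||u'||_L².


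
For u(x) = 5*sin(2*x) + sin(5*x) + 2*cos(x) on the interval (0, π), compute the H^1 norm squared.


||u||_{H^1(0,π)}^2 = 160/3 + 159*π/2

u'(x) = -2*sin(x) + 10*cos(2*x) + 5*cos(5*x).
Expand u² and (u')² and integrate term by term on (0, π), using: for integers n ≥ 1, ∫_0^π sin²(nx) dx = ∫_0^π cos²(nx) dx = π/2; for n ≠ n', ∫_0^π sin(nx)sin(n'x) dx = ∫_0^π cos(nx)cos(n'x) dx = 0; and by product-to-sum, ∫_0^π sin(nx)cos(n'x) dx = ½∫_0^π [sin((n+n')x) + sin((n−n')x)] dx, which is 0 when n+n' is even and 2n/(n²−n'²) when n+n' is odd (it need not vanish on (0, π)).
  u² squared terms: (2)²·∫cos(x)² dx = 4·π/2 = 2*π;  (5)²·∫sin(2x)² dx = 25·π/2 = 25*π/2;  (1)²·∫sin(5x)² dx = 1·π/2 = π/2.
  u² cross terms: 2·(2)·(5)·∫cos(x)·sin(2x) dx = 20·(4/3) = 80/3;  2·(2)·(1)·∫cos(x)·sin(5x) dx = 4·(0) = 0;  2·(5)·(1)·∫sin(2x)·sin(5x) dx = 10·(0) = 0.
  So ∫_0^π u² dx = 2*π + 25*π/2 + π/2 + 80/3 + 0 + 0 = 80/3 + 15*π.
  (u')² squared terms: (-2)²·∫sin(x)² dx = 4·π/2 = 2*π;  (5)²·∫cos(5x)² dx = 25·π/2 = 25*π/2;  (10)²·∫cos(2x)² dx = 100·π/2 = 50*π.
  (u')² cross terms: 2·(-2)·(5)·∫sin(x)·cos(5x) dx = -20·(0) = 0;  2·(-2)·(10)·∫sin(x)·cos(2x) dx = -40·(-2/3) = 80/3;  2·(5)·(10)·∫cos(5x)·cos(2x) dx = 100·(0) = 0.
  So ∫_0^π (u')² dx = 2*π + 25*π/2 + 50*π + 0 + 80/3 + 0 = 80/3 + 129*π/2.
||u||_{H^1}^2 = (80/3 + 15*π) + (80/3 + 129*π/2) = 160/3 + 159*π/2.


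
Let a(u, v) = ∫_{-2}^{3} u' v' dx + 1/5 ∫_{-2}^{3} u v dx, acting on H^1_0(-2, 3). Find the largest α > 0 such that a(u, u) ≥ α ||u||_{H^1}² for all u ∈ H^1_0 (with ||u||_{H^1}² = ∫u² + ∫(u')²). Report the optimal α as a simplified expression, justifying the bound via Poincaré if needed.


α = (5 + π^2)/(π^2 + 25)

Coercivity of a(·,·) on H^1_0(-2, 3) means a(u, u) ≥ α ||u||_{H^1}² for every u ∈ H^1_0.
The interval has length L = 5, and Poincaré/coercivity depend only on L. Here a(u, u) = ∫(u')² + (1/5)·∫u².
Here 0 < c = 1/5 < 1. The condition a(u,u) ≥ α||u||_{H^1}² reads (1−α)∫(u')² ≥ (α−c)∫u². Any admissible α is ≤ 1 (rapidly oscillating u have ∫u²/∫(u')² → 0), and α = 1 would force 0 ≥ (1−c)∫u², impossible since c < 1; so 1−α > 0. By the sharp Poincaré inequality on H^1_0 of an interval of length L, ∫(u')² ≥ (π/L)²∫u² with equality for the first sine mode sin(π(x−x₀)/L) (x₀ the left endpoint), so the inequality holds for all u iff (1−α)(π/L)² ≥ α − c, i.e. α ≤ ((π/L)² + c)/((π/L)² + 1) = (1 + c(L/π)²)/(1 + (L/π)²). With (π/L)² = π^2/25 and c = 1/5, the largest admissible constant is α = ((π/L)² + c)/((π/L)² + 1).
Simplifying, α = (5 + π^2)/(π^2 + 25).


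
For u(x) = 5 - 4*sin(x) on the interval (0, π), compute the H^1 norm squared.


||u||_{H^1(0,π)}^2 = -80 + 41*π

u'(x) = -4*cos(x).
Expand u² and (u')² and integrate term by term on (0, π), using: for integers n ≥ 1, ∫_0^π sin²(nx) dx = ∫_0^π cos²(nx) dx = π/2; for n ≠ n', ∫_0^π sin(nx)sin(n'x) dx = ∫_0^π cos(nx)cos(n'x) dx = 0; and by product-to-sum, ∫_0^π sin(nx)cos(n'x) dx = ½∫_0^π [sin((n+n')x) + sin((n−n')x)] dx, which is 0 when n+n' is even and 2n/(n²−n'²) when n+n' is odd (it need not vanish on (0, π)). For the constant mode: ∫_0^π 1 dx = π, ∫_0^π cos(nx) dx = 0, ∫_0^π sin(nx) dx = (1−(−1)^n)/n.
  u² squared terms: (5)²·∫1 dx = 25·π = 25*π;  (-4)²·∫sin(x)² dx = 16·π/2 = 8*π.
  u² cross terms: 2·(5)·(-4)·∫1·sin(x) dx = -40·(2) = -80.
  So ∫_0^π u² dx = 25*π + 8*π − 80 = -80 + 33*π.
  (u')² squared terms: (-4)²·∫cos(x)² dx = 16·π/2 = 8*π.
  So ∫_0^π (u')² dx = 8*π.
||u||_{H^1}^2 = (-80 + 33*π) + (8*π) = -80 + 41*π.


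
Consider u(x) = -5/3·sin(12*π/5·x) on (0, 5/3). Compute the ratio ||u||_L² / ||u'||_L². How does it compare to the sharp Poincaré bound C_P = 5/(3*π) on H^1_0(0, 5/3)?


||u||_L² / ||u'||_L² = 5/(12*π) < C_P = 5/(3*π).

u(x) = -5/3·sin(12*π/5·x), so u'(x) = -4*π*cos(12*π*x/5).
Writing u(x) = A·sin(kπx/L) with A = -5/3 and k = 4, use ∫_0^L sin²(kπx/L) dx = L/2 and ∫_0^L cos²(kπx/L) dx = L/2.
u² = 25/9·sin²(12*π/5·x) and (u')² = 16*π^2·cos²(12*π/5·x), and each of sin², cos² integrates to L/2 = 5/6 over (0, 5/3).
∫_0^5/3 u² dx = 125/54, so ||u||_L² = 5*sqrt(30)/18.
∫_0^5/3 (u')² dx = 40*π^2/3, so ||u'||_L² = 2*sqrt(30)*π/3.
Ratio ||u||_L² / ||u'||_L² = 5/(12*π).
Sharp Poincaré constant on H^1_0(0, 5/3) is C_P = L/π = 5/(3*π), achieved by sin(3*π/5·x).
This is the k = 4 harmonic; the ratio L/(kπ) is strictly less than C_P = L/π, consistent with the sharp inequality ||u||_L² ≤ C_P ||u'||_L².


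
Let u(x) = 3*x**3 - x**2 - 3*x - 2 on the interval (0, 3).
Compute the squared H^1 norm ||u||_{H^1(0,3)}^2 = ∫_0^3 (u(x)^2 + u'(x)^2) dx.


||u||_{H^1}^2 = 290973/70

The H^1 norm (squared) on an interval (0, L) is
  ||u||_{H^1}^2 = ∫_0^L u(x)^2 dx + ∫_0^L u'(x)^2 dx.
Compute u'(x) = 9*x**2 - 2*x - 3.
Then u(x)^2 = 9*x**6 - 6*x**5 - 17*x**4 - 6*x**3 + 13*x**2 + 12*x + 4 and u'(x)^2 = 81*x**4 - 36*x**3 - 50*x**2 + 12*x + 9.
Integrate each monomial from 0 to 3 using ∫_0^3 c·x^n dx = c·3^(n+1)/(n+1):
  ∫_0^3 u(x)^2 dx = ∫_0^3 (9*x^6 - 6*x^5 - 17*x^4 - 6*x^3 + 13*x^2 + 12*x + 4) dx. Term by term:
    ∫_0^3 9*x^6 dx = 19683/7;  ∫_0^3 -6*x^5 dx = -729;  ∫_0^3 -17*x^4 dx = -4131/5;
    ∫_0^3 -6*x^3 dx = -243/2;  ∫_0^3 13*x^2 dx = 117;  ∫_0^3 12*x dx = 54;
    ∫_0^3 4 dx = 12.
  Sum: 19683/7 − 729 − 4131/5 − 243/2 + 117 + 54 + 12 = 92271/70.
  ∫_0^3 u'(x)^2 dx = ∫_0^3 (81*x^4 - 36*x^3 - 50*x^2 + 12*x + 9) dx. Term by term:
    ∫_0^3 81*x^4 dx = 19683/5;  ∫_0^3 -36*x^3 dx = -729;  ∫_0^3 -50*x^2 dx = -450;
    ∫_0^3 12*x dx = 54;  ∫_0^3 9 dx = 27.
  Sum: 19683/5 − 729 − 450 + 54 + 27 = 14193/5.
Adding: ||u||_{H^1}^2 = 92271/70 + 14193/5 = 290973/70.


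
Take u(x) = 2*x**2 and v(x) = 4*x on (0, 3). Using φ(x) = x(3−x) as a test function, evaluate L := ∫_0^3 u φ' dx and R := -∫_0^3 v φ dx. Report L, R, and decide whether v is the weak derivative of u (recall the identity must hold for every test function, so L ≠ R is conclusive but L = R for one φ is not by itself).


LHS = -27, RHS = -27. Yes, v = u' weakly.

u(x) = 2*x**2, classical derivative u'(x) = 4*x.
φ(x) = x(3−x), so φ'(x) = 3 - 2*x.
Note φ(0) = φ(3) = 0, so the boundary term u·φ vanishes.
LHS = ∫_0^3 u(x) φ'(x) dx = ∫_0^3 (-4*x^3 + 6*x^2) dx. Term by term:
  ∫_0^3 -4*x^3 dx = -81;  ∫_0^3 6*x^2 dx = 54.
Sum: -81 + 54 = -27.
So LHS = -27.
∫_0^3 v(x) φ(x) dx = ∫_0^3 (-4*x^3 + 12*x^2) dx. Term by term:
  ∫_0^3 -4*x^3 dx = -81;  ∫_0^3 12*x^2 dx = 108.
Sum: -81 + 108 = 27.
So RHS = -∫_0^3 v(x) φ(x) dx = -27.
LHS = RHS, so the identity holds for this test φ.
Moreover u is smooth here and v(x) = u'(x) = 4*x pointwise, so the identity holds for every test function. Hence v is the weak derivative of u.


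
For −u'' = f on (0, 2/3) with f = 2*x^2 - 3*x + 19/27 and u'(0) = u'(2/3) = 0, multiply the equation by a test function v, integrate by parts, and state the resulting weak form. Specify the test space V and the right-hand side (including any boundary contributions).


V = H^1(0, 2/3) (no boundary constraint on v; u is determined up to an additive constant); weak form: ∫_0^2/3 u'v' dx = ∫_0^2/3 (2*x^2 - 3*x + 19/27) v dx for all v ∈ V.

Multiply both sides by a test function v and integrate from 0 to 2/3:
  ∫_0^2/3 −u''(x) v(x) dx = ∫_0^2/3 f(x) v(x) dx.
Integrate the LHS by parts once:
  ∫_0^2/3 −u'' v dx = −[u'(x) v(x)]_0^2/3 + ∫_0^2/3 u'(x) v'(x) dx.
Thus ∫_0^2/3 u'(x) v'(x) dx = ∫_0^2/3 f(x) v(x) dx + [u'(x) v(x)]_0^2/3.
Choose V so that boundary terms are either known or forced to vanish.
u has homogeneous Neumann: u'(0) = u'(2/3) = 0. So [u' v]_0^2/3 = 0·v(2/3) − 0·v(0) = 0 for any v; take V = H^1(0, 2/3).
Weak formulation: find u (satisfying any essential BC) such that ∫_0^2/3 u'(x) v'(x) dx = ∫_0^2/3 f v dx for all v ∈ V (homogeneous Neumann, so boundary terms vanish).
Substituting f(x) = 2*x^2 - 3*x + 19/27, the right-hand side is ∫_0^2/3 (2*x^2 - 3*x + 19/27) v dx.
Compatibility check (pure Neumann): taking v ≡ 1 ∈ V gives 0 = ∫_0^2/3 f dx + (0) − (0), i.e. ∫_0^2/3 f dx must equal u'(0) − u'(2/3) = 0. Indeed ∫_0^2/3 (2*x^2 - 3*x + 19/27) dx = 0, so the data are compatible. The solution is then unique only up to an additive constant (fix it e.g. by requiring ∫_0^2/3 u dx = 0).


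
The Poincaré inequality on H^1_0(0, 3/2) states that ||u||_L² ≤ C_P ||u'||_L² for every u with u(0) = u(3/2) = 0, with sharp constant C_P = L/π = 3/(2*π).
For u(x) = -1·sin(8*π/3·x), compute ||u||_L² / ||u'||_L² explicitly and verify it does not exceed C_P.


||u||_L² / ||u'||_L² = 3/(8*π) < C_P = 3/(2*π).

u(x) = -1·sin(8*π/3·x), so u'(x) = -8*π*cos(8*π*x/3)/3.
Writing u(x) = A·sin(kπx/L) with A = -1 and k = 4, use ∫_0^L sin²(kπx/L) dx = L/2 and ∫_0^L cos²(kπx/L) dx = L/2.
u² = 1·sin²(8*π/3·x) and (u')² = 64*π^2/9·cos²(8*π/3·x), and each of sin², cos² integrates to L/2 = 3/4 over (0, 3/2).
∫_0^3/2 u² dx = 3/4, so ||u||_L² = sqrt(3)/2.
∫_0^3/2 (u')² dx = 16*π^2/3, so ||u'||_L² = 4*sqrt(3)*π/3.
Ratio ||u||_L² / ||u'||_L² = 3/(8*π).
Sharp Poincaré constant on H^1_0(0, 3/2) is C_P = L/π = 3/(2*π), achieved by sin(2*π/3·x).
This is the k = 4 harmonic; the ratio L/(kπ) is strictly less than C_P = L/π, consistent with the sharp inequality ||u||_L² ≤ C_P ||u'||_L².


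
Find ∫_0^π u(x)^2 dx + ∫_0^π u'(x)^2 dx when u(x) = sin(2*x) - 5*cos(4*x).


||u||_{H^1(0,π)}^2 = 215*π

u'(x) = 20*sin(4*x) + 2*cos(2*x).
Expand u² and (u')² and integrate term by term on (0, π), using: for integers n ≥ 1, ∫_0^π sin²(nx) dx = ∫_0^π cos²(nx) dx = π/2; for n ≠ n', ∫_0^π sin(nx)sin(n'x) dx = ∫_0^π cos(nx)cos(n'x) dx = 0; and by product-to-sum, ∫_0^π sin(nx)cos(n'x) dx = ½∫_0^π [sin((n+n')x) + sin((n−n')x)] dx, which is 0 when n+n' is even and 2n/(n²−n'²) when n+n' is odd (it need not vanish on (0, π)).
  u² squared terms: (-5)²·∫cos(4x)² dx = 25·π/2 = 25*π/2;  (1)²·∫sin(2x)² dx = 1·π/2 = π/2.
  u² cross terms: 2·(-5)·(1)·∫cos(4x)·sin(2x) dx = -10·(0) = 0.
  So ∫_0^π u² dx = 25*π/2 + π/2 + 0 = 13*π.
  (u')² squared terms: (2)²·∫cos(2x)² dx = 4·π/2 = 2*π;  (20)²·∫sin(4x)² dx = 400·π/2 = 200*π.
  (u')² cross terms: 2·(2)·(20)·∫cos(2x)·sin(4x) dx = 80·(0) = 0.
  So ∫_0^π (u')² dx = 2*π + 200*π + 0 = 202*π.
||u||_{H^1}^2 = (13*π) + (202*π) = 215*π.


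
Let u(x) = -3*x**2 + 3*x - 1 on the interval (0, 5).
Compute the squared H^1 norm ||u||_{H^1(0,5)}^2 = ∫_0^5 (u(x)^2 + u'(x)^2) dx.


||u||_{H^1}^2 = 8925/2

The H^1 norm (squared) on an interval (0, L) is
  ||u||_{H^1}^2 = ∫_0^L u(x)^2 dx + ∫_0^L u'(x)^2 dx.
Compute u'(x) = 3 - 6*x.
Then u(x)^2 = 9*x**4 - 18*x**3 + 15*x**2 - 6*x + 1 and u'(x)^2 = 36*x**2 - 36*x + 9.
Integrate each monomial from 0 to 5 using ∫_0^5 c·x^n dx = c·5^(n+1)/(n+1):
  ∫_0^5 u(x)^2 dx = ∫_0^5 (9*x^4 - 18*x^3 + 15*x^2 - 6*x + 1) dx. Term by term:
    ∫_0^5 9*x^4 dx = 5625;  ∫_0^5 -18*x^3 dx = -5625/2;  ∫_0^5 15*x^2 dx = 625;
    ∫_0^5 -6*x dx = -75;  ∫_0^5 1 dx = 5.
  Sum: 5625 − 5625/2 + 625 − 75 + 5 = 6735/2.
  ∫_0^5 u'(x)^2 dx = ∫_0^5 (36*x^2 - 36*x + 9) dx. Term by term:
    ∫_0^5 36*x^2 dx = 1500;  ∫_0^5 -36*x dx = -450;  ∫_0^5 9 dx = 45.
  Sum: 1500 − 450 + 45 = 1095.
Adding: ||u||_{H^1}^2 = 6735/2 + 1095 = 8925/2.


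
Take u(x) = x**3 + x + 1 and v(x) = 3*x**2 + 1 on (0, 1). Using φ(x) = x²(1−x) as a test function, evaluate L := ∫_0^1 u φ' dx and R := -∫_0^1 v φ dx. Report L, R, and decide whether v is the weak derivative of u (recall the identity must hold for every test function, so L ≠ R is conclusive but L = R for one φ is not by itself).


LHS = -11/60, RHS = -11/60. Yes, v = u' weakly.

u(x) = x**3 + x + 1, classical derivative u'(x) = 3*x**2 + 1.
φ(x) = x²(1−x), so φ'(x) = x*(2 - 3*x).
Note φ(0) = φ(1) = 0, so the boundary term u·φ vanishes.
LHS = ∫_0^1 u(x) φ'(x) dx = ∫_0^1 (-3*x^5 + 2*x^4 - 3*x^3 - x^2 + 2*x) dx. Term by term:
  ∫_0^1 -3*x^5 dx = -1/2;  ∫_0^1 2*x^4 dx = 2/5;  ∫_0^1 -3*x^3 dx = -3/4;
  ∫_0^1 -x^2 dx = -1/3;  ∫_0^1 2*x dx = 1.
Sum: -1/2 + 2/5 − 3/4 − 1/3 + 1 = -11/60.
So LHS = -11/60.
∫_0^1 v(x) φ(x) dx = ∫_0^1 (-3*x^5 + 3*x^4 - x^3 + x^2) dx. Term by term:
  ∫_0^1 -3*x^5 dx = -1/2;  ∫_0^1 3*x^4 dx = 3/5;  ∫_0^1 -x^3 dx = -1/4;
  ∫_0^1 x^2 dx = 1/3.
Sum: -1/2 + 3/5 − 1/4 + 1/3 = 11/60.
So RHS = -∫_0^1 v(x) φ(x) dx = -11/60.
LHS = RHS, so the identity holds for this test φ.
Moreover u is smooth here and v(x) = u'(x) = 3*x**2 + 1 pointwise, so the identity holds for every test function. Hence v is the weak derivative of u.


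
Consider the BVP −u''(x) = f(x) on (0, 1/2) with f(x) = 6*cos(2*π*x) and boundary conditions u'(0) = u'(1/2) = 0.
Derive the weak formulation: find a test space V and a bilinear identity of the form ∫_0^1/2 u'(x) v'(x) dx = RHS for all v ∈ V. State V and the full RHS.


V = H^1(0, 1/2) (no boundary constraint on v; u is determined up to an additive constant); weak form: ∫_0^1/2 u'v' dx = ∫_0^1/2 (6*cos(2*π*x)) v dx for all v ∈ V.

Multiply both sides by a test function v and integrate from 0 to 1/2:
  ∫_0^1/2 −u''(x) v(x) dx = ∫_0^1/2 f(x) v(x) dx.
Integrate the LHS by parts once:
  ∫_0^1/2 −u'' v dx = −[u'(x) v(x)]_0^1/2 + ∫_0^1/2 u'(x) v'(x) dx.
Thus ∫_0^1/2 u'(x) v'(x) dx = ∫_0^1/2 f(x) v(x) dx + [u'(x) v(x)]_0^1/2.
Choose V so that boundary terms are either known or forced to vanish.
u has homogeneous Neumann: u'(0) = u'(1/2) = 0. So [u' v]_0^1/2 = 0·v(1/2) − 0·v(0) = 0 for any v; take V = H^1(0, 1/2).
Weak formulation: find u (satisfying any essential BC) such that ∫_0^1/2 u'(x) v'(x) dx = ∫_0^1/2 f v dx for all v ∈ V (homogeneous Neumann, so boundary terms vanish).
Substituting f(x) = 6*cos(2*π*x), the right-hand side is ∫_0^1/2 (6*cos(2*π*x)) v dx.
Compatibility check (pure Neumann): taking v ≡ 1 ∈ V gives 0 = ∫_0^1/2 f dx + (0) − (0), i.e. ∫_0^1/2 f dx must equal u'(0) − u'(1/2) = 0. Indeed ∫_0^1/2 (6*cos(2*π*x)) dx = 0, so the data are compatible. The solution is then unique only up to an additive constant (fix it e.g. by requiring ∫_0^1/2 u dx = 0).


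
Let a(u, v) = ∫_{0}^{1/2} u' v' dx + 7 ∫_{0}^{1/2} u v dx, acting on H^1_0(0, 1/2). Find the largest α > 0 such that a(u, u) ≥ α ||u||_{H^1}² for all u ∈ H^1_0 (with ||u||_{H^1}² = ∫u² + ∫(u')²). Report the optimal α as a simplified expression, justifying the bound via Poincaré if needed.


α = 1

Coercivity of a(·,·) on H^1_0(0, 1/2) means a(u, u) ≥ α ||u||_{H^1}² for every u ∈ H^1_0.
The interval has length L = 1/2, and Poincaré/coercivity depend only on L. Here a(u, u) = ∫(u')² + (7)·∫u².
Here c = 7 ≥ 1, so a(u,u) = ∫(u')² + c∫u² ≥ ∫(u')² + ∫u² = ||u||_{H^1}², i.e. α = 1 works. No larger α is possible: a(u,u) ≥ α||u||_{H^1}² means (1−α)∫(u')² ≥ (α−c)∫u², and for the modes u_n = sin(nπ(x−x₀)/L) (x₀ the left endpoint) one has ∫u_n²/∫(u_n')² = (L/(nπ))² → 0, so a(u_n,u_n)/||u_n||_{H^1}² → 1. Hence the optimal constant is α = 1.
Therefore α = 1.


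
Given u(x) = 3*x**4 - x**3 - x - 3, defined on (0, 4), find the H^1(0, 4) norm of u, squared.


||u||_{H^1}^2 = 52161752/105

The H^1 norm (squared) on an interval (0, L) is
  ||u||_{H^1}^2 = ∫_0^L u(x)^2 dx + ∫_0^L u'(x)^2 dx.
Compute u'(x) = 12*x**3 - 3*x**2 - 1.
Then u(x)^2 = 9*x**8 - 6*x**7 + x**6 - 6*x**5 - 16*x**4 + 6*x**3 + x**2 + 6*x + 9 and u'(x)^2 = 144*x**6 - 72*x**5 + 9*x**4 - 24*x**3 + 6*x**2 + 1.
Integrate each monomial from 0 to 4 using ∫_0^4 c·x^n dx = c·4^(n+1)/(n+1):
  ∫_0^4 u(x)^2 dx = ∫_0^4 (9*x^8 - 6*x^7 + x^6 - 6*x^5 - 16*x^4 + 6*x^3 + x^2 + 6*x + 9) dx. Term by term:
    ∫_0^4 9*x^8 dx = 262144;  ∫_0^4 -6*x^7 dx = -49152;  ∫_0^4 x^6 dx = 16384/7;
    ∫_0^4 -6*x^5 dx = -4096;  ∫_0^4 -16*x^4 dx = -16384/5;  ∫_0^4 6*x^3 dx = 384;
    ∫_0^4 x^2 dx = 64/3;  ∫_0^4 6*x dx = 48;  ∫_0^4 9 dx = 36.
  Sum: 262144 − 49152 + 16384/7 − 4096 − 16384/5 + 384 + 64/3 + 48 + 36 = 21887156/105.
  ∫_0^4 u'(x)^2 dx = ∫_0^4 (144*x^6 - 72*x^5 + 9*x^4 - 24*x^3 + 6*x^2 + 1) dx. Term by term:
    ∫_0^4 144*x^6 dx = 2359296/7;  ∫_0^4 -72*x^5 dx = -49152;  ∫_0^4 9*x^4 dx = 9216/5;
    ∫_0^4 -24*x^3 dx = -1536;  ∫_0^4 6*x^2 dx = 128;  ∫_0^4 1 dx = 4.
  Sum: 2359296/7 − 49152 + 9216/5 − 1536 + 128 + 4 = 10091532/35.
Adding: ||u||_{H^1}^2 = 21887156/105 + 10091532/35 = 52161752/105.


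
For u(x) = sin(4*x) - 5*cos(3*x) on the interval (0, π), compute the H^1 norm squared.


||u||_{H^1(0,π)}^2 = -800/7 + 267*π/2

u'(x) = 15*sin(3*x) + 4*cos(4*x).
Expand u² and (u')² and integrate term by term on (0, π), using: for integers n ≥ 1, ∫_0^π sin²(nx) dx = ∫_0^π cos²(nx) dx = π/2; for n ≠ n', ∫_0^π sin(nx)sin(n'x) dx = ∫_0^π cos(nx)cos(n'x) dx = 0; and by product-to-sum, ∫_0^π sin(nx)cos(n'x) dx = ½∫_0^π [sin((n+n')x) + sin((n−n')x)] dx, which is 0 when n+n' is even and 2n/(n²−n'²) when n+n' is odd (it need not vanish on (0, π)).
  u² squared terms: (-5)²·∫cos(3x)² dx = 25·π/2 = 25*π/2;  (1)²·∫sin(4x)² dx = 1·π/2 = π/2.
  u² cross terms: 2·(-5)·(1)·∫cos(3x)·sin(4x) dx = -10·(8/7) = -80/7.
  So ∫_0^π u² dx = 25*π/2 + π/2 − 80/7 = -80/7 + 13*π.
  (u')² squared terms: (4)²·∫cos(4x)² dx = 16·π/2 = 8*π;  (15)²·∫sin(3x)² dx = 225·π/2 = 225*π/2.
  (u')² cross terms: 2·(4)·(15)·∫cos(4x)·sin(3x) dx = 120·(-6/7) = -720/7.
  So ∫_0^π (u')² dx = 8*π + 225*π/2 − 720/7 = -720/7 + 241*π/2.
||u||_{H^1}^2 = (-80/7 + 13*π) + (-720/7 + 241*π/2) = -800/7 + 267*π/2.


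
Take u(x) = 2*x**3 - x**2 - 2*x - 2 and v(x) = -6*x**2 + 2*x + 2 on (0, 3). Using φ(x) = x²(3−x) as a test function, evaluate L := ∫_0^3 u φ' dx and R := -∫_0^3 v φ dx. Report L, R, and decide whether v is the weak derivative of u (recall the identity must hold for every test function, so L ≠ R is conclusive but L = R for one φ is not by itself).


LHS = -108, RHS = 108. No, v is not the weak derivative of u.

u(x) = 2*x**3 - x**2 - 2*x - 2, classical derivative u'(x) = 6*x**2 - 2*x - 2.
φ(x) = x²(3−x), so φ'(x) = 3*x*(2 - x).
Note φ(0) = φ(3) = 0, so the boundary term u·φ vanishes.
LHS = ∫_0^3 u(x) φ'(x) dx = ∫_0^3 (-6*x^5 + 15*x^4 - 6*x^2 - 12*x) dx. Term by term:
  ∫_0^3 -6*x^5 dx = -729;  ∫_0^3 15*x^4 dx = 729;  ∫_0^3 -6*x^2 dx = -54;
  ∫_0^3 -12*x dx = -54.
Sum: -729 + 729 − 54 − 54 = -108.
So LHS = -108.
∫_0^3 v(x) φ(x) dx = ∫_0^3 (6*x^5 - 20*x^4 + 4*x^3 + 6*x^2) dx. Term by term:
  ∫_0^3 6*x^5 dx = 729;  ∫_0^3 -20*x^4 dx = -972;  ∫_0^3 4*x^3 dx = 81;
  ∫_0^3 6*x^2 dx = 54.
Sum: 729 − 972 + 81 + 54 = -108.
So RHS = -∫_0^3 v(x) φ(x) dx = 108.
LHS − RHS = -216 ≠ 0, so the identity fails.
(For a valid weak derivative the identity must hold for EVERY test function, in particular this one. The failure shows v is NOT the weak derivative of u.)
Correct weak derivative would be u'(x) = 6*x**2 - 2*x - 2.


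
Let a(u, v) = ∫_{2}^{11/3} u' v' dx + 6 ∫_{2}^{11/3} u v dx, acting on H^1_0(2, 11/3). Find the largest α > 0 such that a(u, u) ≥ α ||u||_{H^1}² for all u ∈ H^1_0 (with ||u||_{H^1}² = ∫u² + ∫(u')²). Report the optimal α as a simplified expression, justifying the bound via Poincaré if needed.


α = 1

Coercivity of a(·,·) on H^1_0(2, 11/3) means a(u, u) ≥ α ||u||_{H^1}² for every u ∈ H^1_0.
The interval has length L = 5/3, and Poincaré/coercivity depend only on L. Here a(u, u) = ∫(u')² + (6)·∫u².
Here c = 6 ≥ 1, so a(u,u) = ∫(u')² + c∫u² ≥ ∫(u')² + ∫u² = ||u||_{H^1}², i.e. α = 1 works. No larger α is possible: a(u,u) ≥ α||u||_{H^1}² means (1−α)∫(u')² ≥ (α−c)∫u², and for the modes u_n = sin(nπ(x−x₀)/L) (x₀ the left endpoint) one has ∫u_n²/∫(u_n')² = (L/(nπ))² → 0, so a(u_n,u_n)/||u_n||_{H^1}² → 1. Hence the optimal constant is α = 1.
Therefore α = 1.


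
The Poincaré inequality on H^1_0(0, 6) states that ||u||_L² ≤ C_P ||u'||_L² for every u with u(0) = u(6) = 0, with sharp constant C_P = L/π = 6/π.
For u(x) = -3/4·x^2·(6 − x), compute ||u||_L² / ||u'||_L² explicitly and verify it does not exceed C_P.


||u||_L² / ||u'||_L² = 3*sqrt(14)/7 < C_P = 6/π.

u(x) = -3/4·x^2·(6 − x), so u'(x) = 9*x*(x - 4)/4.
u(x) = -3/4·x^2·(6 − x) vanishes at x = 0 and x = 6, so u ∈ H^1_0(0, 6). Differentiate via the product rule and integrate the resulting polynomials term by term.
  ∫_0^6 u² dx = ∫_0^6 (9*x^6/16 - 27*x^5/4 + 81*x^4/4) dx. Term by term:
    ∫_0^6 9*x^6/16 dx = 157464/7;  ∫_0^6 -27*x^5/4 dx = -52488;  ∫_0^6 81*x^4/4 dx = 157464/5.
  Sum: 157464/7 − 52488 + 157464/5 = 52488/35.
  ∫_0^6 (u')² dx = ∫_0^6 (81*x^4/16 - 81*x^3/2 + 81*x^2) dx. Term by term:
    ∫_0^6 81*x^4/16 dx = 39366/5;  ∫_0^6 -81*x^3/2 dx = -13122;  ∫_0^6 81*x^2 dx = 5832.
  Sum: 39366/5 − 13122 + 5832 = 2916/5.
∫_0^6 u² dx = 52488/35, so ||u||_L² = 162*sqrt(70)/35.
∫_0^6 (u')² dx = 2916/5, so ||u'||_L² = 54*sqrt(5)/5.
Ratio ||u||_L² / ||u'||_L² = 3*sqrt(14)/7.
Sharp Poincaré constant on H^1_0(0, 6) is C_P = L/π = 6/π, achieved by sin(π/6·x).
A polynomial bump cannot attain the sharp Poincaré constant (only the first sine eigenfunction does), so the ratio is strictly less than C_P, consistent with ||u||_L² ≤ C_P ||u'||_L².


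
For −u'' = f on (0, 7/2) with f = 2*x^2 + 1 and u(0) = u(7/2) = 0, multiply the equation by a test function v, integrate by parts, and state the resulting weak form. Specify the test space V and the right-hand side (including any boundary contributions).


V = H^1_0(0, 7/2) (so v(0) = v(7/2) = 0); weak form: ∫_0^7/2 u'v' dx = ∫_0^7/2 (2*x^2 + 1) v dx for all v ∈ V.

Multiply both sides by a test function v and integrate from 0 to 7/2:
  ∫_0^7/2 −u''(x) v(x) dx = ∫_0^7/2 f(x) v(x) dx.
Integrate the LHS by parts once:
  ∫_0^7/2 −u'' v dx = −[u'(x) v(x)]_0^7/2 + ∫_0^7/2 u'(x) v'(x) dx.
Thus ∫_0^7/2 u'(x) v'(x) dx = ∫_0^7/2 f(x) v(x) dx + [u'(x) v(x)]_0^7/2.
Choose V so that boundary terms are either known or forced to vanish.
u is Dirichlet: u(0) = u(7/2) = 0. Let V = H^1_0(0, 7/2); then v(0) = v(7/2) = 0, and [u' v]_0^7/2 = 0.
Weak formulation: find u (satisfying any essential BC) such that ∫_0^7/2 u'(x) v'(x) dx = ∫_0^7/2 f v dx for all v ∈ V.
Substituting f(x) = 2*x^2 + 1, the right-hand side is ∫_0^7/2 (2*x^2 + 1) v dx.


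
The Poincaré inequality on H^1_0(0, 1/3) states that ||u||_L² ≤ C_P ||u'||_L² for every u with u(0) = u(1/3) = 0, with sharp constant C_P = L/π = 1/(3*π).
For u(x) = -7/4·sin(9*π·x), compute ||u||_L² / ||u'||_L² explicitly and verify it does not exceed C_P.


||u||_L² / ||u'||_L² = 1/(9*π) < C_P = 1/(3*π).

u(x) = -7/4·sin(9*π·x), so u'(x) = -63*π*cos(9*π*x)/4.
Writing u(x) = A·sin(kπx/L) with A = -7/4 and k = 3, use ∫_0^L sin²(kπx/L) dx = L/2 and ∫_0^L cos²(kπx/L) dx = L/2.
u² = 49/16·sin²(9*π·x) and (u')² = 3969*π^2/16·cos²(9*π·x), and each of sin², cos² integrates to L/2 = 1/6 over (0, 1/3).
∫_0^1/3 u² dx = 49/96, so ||u||_L² = 7*sqrt(6)/24.
∫_0^1/3 (u')² dx = 1323*π^2/32, so ||u'||_L² = 21*sqrt(6)*π/8.
Ratio ||u||_L² / ||u'||_L² = 1/(9*π).
Sharp Poincaré constant on H^1_0(0, 1/3) is C_P = L/π = 1/(3*π), achieved by sin(3*π·x).
This is the k = 3 harmonic; the ratio L/(kπ) is strictly less than C_P = L/π, consistent with the sharp inequality ||u||_L² ≤ C_P ||u'||_L².


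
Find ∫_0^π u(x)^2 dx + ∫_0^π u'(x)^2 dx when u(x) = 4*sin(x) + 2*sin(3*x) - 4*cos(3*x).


||u||_{H^1(0,π)}^2 = 116*π

u'(x) = 12*sin(3*x) + 4*cos(x) + 6*cos(3*x).
Expand u² and (u')² and integrate term by term on (0, π), using: for integers n ≥ 1, ∫_0^π sin²(nx) dx = ∫_0^π cos²(nx) dx = π/2; for n ≠ n', ∫_0^π sin(nx)sin(n'x) dx = ∫_0^π cos(nx)cos(n'x) dx = 0; and by product-to-sum, ∫_0^π sin(nx)cos(n'x) dx = ½∫_0^π [sin((n+n')x) + sin((n−n')x)] dx, which is 0 when n+n' is even and 2n/(n²−n'²) when n+n' is odd (it need not vanish on (0, π)).
  u² squared terms: (-4)²·∫cos(3x)² dx = 16·π/2 = 8*π;  (2)²·∫sin(3x)² dx = 4·π/2 = 2*π;  (4)²·∫sin(x)² dx = 16·π/2 = 8*π.
  u² cross terms: 2·(-4)·(2)·∫cos(3x)·sin(3x) dx = -16·(0) = 0;  2·(-4)·(4)·∫cos(3x)·sin(x) dx = -32·(0) = 0;  2·(2)·(4)·∫sin(3x)·sin(x) dx = 16·(0) = 0.
  So ∫_0^π u² dx = 8*π + 2*π + 8*π + 0 + 0 + 0 = 18*π.
  (u')² squared terms: (4)²·∫cos(x)² dx = 16·π/2 = 8*π;  (6)²·∫cos(3x)² dx = 36·π/2 = 18*π;  (12)²·∫sin(3x)² dx = 144·π/2 = 72*π.
  (u')² cross terms: 2·(4)·(6)·∫cos(x)·cos(3x) dx = 48·(0) = 0;  2·(4)·(12)·∫cos(x)·sin(3x) dx = 96·(0) = 0;  2·(6)·(12)·∫cos(3x)·sin(3x) dx = 144·(0) = 0.
  So ∫_0^π (u')² dx = 8*π + 18*π + 72*π + 0 + 0 + 0 = 98*π.
||u||_{H^1}^2 = (18*π) + (98*π) = 116*π.


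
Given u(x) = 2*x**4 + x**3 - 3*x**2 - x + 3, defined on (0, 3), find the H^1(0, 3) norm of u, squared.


||u||_{H^1}^2 = 2048439/70

The H^1 norm (squared) on an interval (0, L) is
  ||u||_{H^1}^2 = ∫_0^L u(x)^2 dx + ∫_0^L u'(x)^2 dx.
Compute u'(x) = 8*x**3 + 3*x**2 - 6*x - 1.
Then u(x)^2 = 4*x**8 + 4*x**7 - 11*x**6 - 10*x**5 + 19*x**4 + 12*x**3 - 17*x**2 - 6*x + 9 and u'(x)^2 = 64*x**6 + 48*x**5 - 87*x**4 - 52*x**3 + 30*x**2 + 12*x + 1.
Integrate each monomial from 0 to 3 using ∫_0^3 c·x^n dx = c·3^(n+1)/(n+1):
  ∫_0^3 u(x)^2 dx = ∫_0^3 (4*x^8 + 4*x^7 - 11*x^6 - 10*x^5 + 19*x^4 + 12*x^3 - 17*x^2 - 6*x + 9) dx. Term by term:
    ∫_0^3 4*x^8 dx = 8748;  ∫_0^3 4*x^7 dx = 6561/2;  ∫_0^3 -11*x^6 dx = -24057/7;
    ∫_0^3 -10*x^5 dx = -1215;  ∫_0^3 19*x^4 dx = 4617/5;  ∫_0^3 12*x^3 dx = 243;
    ∫_0^3 -17*x^2 dx = -153;  ∫_0^3 -6*x dx = -27;  ∫_0^3 9 dx = 27.
  Sum: 8748 + 6561/2 − 24057/7 − 1215 + 4617/5 + 243 − 153 − 27 + 27 = 587313/70.
  ∫_0^3 u'(x)^2 dx = ∫_0^3 (64*x^6 + 48*x^5 - 87*x^4 - 52*x^3 + 30*x^2 + 12*x + 1) dx. Term by term:
    ∫_0^3 64*x^6 dx = 139968/7;  ∫_0^3 48*x^5 dx = 5832;  ∫_0^3 -87*x^4 dx = -21141/5;
    ∫_0^3 -52*x^3 dx = -1053;  ∫_0^3 30*x^2 dx = 270;  ∫_0^3 12*x dx = 54;
    ∫_0^3 1 dx = 3.
  Sum: 139968/7 + 5832 − 21141/5 − 1053 + 270 + 54 + 3 = 730563/35.
Adding: ||u||_{H^1}^2 = 587313/70 + 730563/35 = 2048439/70.


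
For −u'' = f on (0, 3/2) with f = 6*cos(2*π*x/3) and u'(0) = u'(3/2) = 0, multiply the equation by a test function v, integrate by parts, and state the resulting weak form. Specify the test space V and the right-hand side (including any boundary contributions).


V = H^1(0, 3/2) (no boundary constraint on v; u is determined up to an additive constant); weak form: ∫_0^3/2 u'v' dx = ∫_0^3/2 (6*cos(2*π*x/3)) v dx for all v ∈ V.

Multiply both sides by a test function v and integrate from 0 to 3/2:
  ∫_0^3/2 −u''(x) v(x) dx = ∫_0^3/2 f(x) v(x) dx.
Integrate the LHS by parts once:
  ∫_0^3/2 −u'' v dx = −[u'(x) v(x)]_0^3/2 + ∫_0^3/2 u'(x) v'(x) dx.
Thus ∫_0^3/2 u'(x) v'(x) dx = ∫_0^3/2 f(x) v(x) dx + [u'(x) v(x)]_0^3/2.
Choose V so that boundary terms are either known or forced to vanish.
u has homogeneous Neumann: u'(0) = u'(3/2) = 0. So [u' v]_0^3/2 = 0·v(3/2) − 0·v(0) = 0 for any v; take V = H^1(0, 3/2).
Weak formulation: find u (satisfying any essential BC) such that ∫_0^3/2 u'(x) v'(x) dx = ∫_0^3/2 f v dx for all v ∈ V (homogeneous Neumann, so boundary terms vanish).
Substituting f(x) = 6*cos(2*π*x/3), the right-hand side is ∫_0^3/2 (6*cos(2*π*x/3)) v dx.
Compatibility check (pure Neumann): taking v ≡ 1 ∈ V gives 0 = ∫_0^3/2 f dx + (0) − (0), i.e. ∫_0^3/2 f dx must equal u'(0) − u'(3/2) = 0. Indeed ∫_0^3/2 (6*cos(2*π*x/3)) dx = 0, so the data are compatible. The solution is then unique only up to an additive constant (fix it e.g. by requiring ∫_0^3/2 u dx = 0).
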